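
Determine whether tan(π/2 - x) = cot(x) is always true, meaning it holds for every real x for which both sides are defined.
Yes, this is an identity.

Claim: tan(π/2 - x) = cot(x).
Reasoning: tan(π/2 - x) = sin(π/2 - x)/cos(π/2 - x) = cos(x)/sin(x) = cot(x), using the cofunction identities sin(π/2 - x) = cos(x) and cos(π/2 - x) = sin(x).
So the two sides agree for every real x for which both sides are defined.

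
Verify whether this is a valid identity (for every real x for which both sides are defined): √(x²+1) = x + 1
Claim: √(x²+1) = x + 1.
Test a specific point where both sides are defined: x = 1.
LHS = √(x²+1) ≈ 1.4142
RHS = x + 1 ≈ 2.0000
Since 1.4142 ≠ 2.0000, the equation fails at this point, so it cannot hold for every real x for which both sides are defined.
(x+1)² = x² + 2x + 1 ≠ x² + 1 unless x = 0.

Conclusion: No, this is NOT an identity.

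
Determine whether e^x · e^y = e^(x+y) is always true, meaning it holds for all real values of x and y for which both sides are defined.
Yes, this is an identity.

Claim: e^x · e^y = e^(x+y).
Reasoning: This is the law of exponents for a common base: multiplying powers adds exponents. E.g. from the series, (Σ x^j/j!)(Σ y^k/k!) = Σ_m (Σ_{j+k=m} x^j y^k/(j!k!)) = Σ_m (x+y)^m/m! by the binomial theorem.
So the two sides agree for all real values of x and y for which both sides are defined.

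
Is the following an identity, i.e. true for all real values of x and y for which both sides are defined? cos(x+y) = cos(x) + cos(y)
No, this is NOT an identity.

Claim: cos(x+y) = cos(x) + cos(y).
Test a specific point where both sides are defined: x = π/3, y = π/3.
LHS = cos(x+y) ≈ -0.5000
RHS = cos(x) + cos(y) ≈ 1.0000
Since -0.5000 ≠ 1.0000, the equation fails at this point, so it cannot hold for all real values of x and y for which both sides are defined.
The correct expansion is cos(x+y) = cos(x)cos(y) - sin(x)sin(y); cosine is not additive.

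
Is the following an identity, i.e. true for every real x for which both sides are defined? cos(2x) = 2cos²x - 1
Claim: cos(2x) = 2cos²x - 1.
Reasoning: cos(2x) = cos²x - sin²x. Replace sin²x by 1 - cos²x: cos²x - (1 - cos²x) = 2cos²x - 1.
So the two sides agree for every real x for which both sides are defined.

Conclusion: Yes, this is an identity.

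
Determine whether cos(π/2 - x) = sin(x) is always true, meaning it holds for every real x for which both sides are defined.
Yes, this is an identity.

Claim: cos(π/2 - x) = sin(x).
Reasoning: Use cos(u - v) = cos(u)cos(v) + sin(u)sin(v) with u = π/2, v = x: cos(π/2)cos(x) + sin(π/2)sin(x) = 0·cos(x) + 1·sin(x) = sin(x).
So the two sides agree for every real x for which both sides are defined.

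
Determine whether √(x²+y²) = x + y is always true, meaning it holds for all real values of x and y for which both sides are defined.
Claim: √(x²+y²) = x + y.
Test a specific point where both sides are defined: x = 3/2, y = -2.
LHS = √(x²+y²) ≈ 2.5000
RHS = x + y ≈ -0.5000
Since 2.5000 ≠ -0.5000, the equation fails at this point, so it cannot hold for all real values of x and y for which both sides are defined.
(x+y)² = x² + 2xy + y², not x² + y², so the square root does not split this way.

Conclusion: No, this is NOT an identity.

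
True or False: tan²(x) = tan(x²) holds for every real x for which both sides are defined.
False.

Claim: tan²(x) = tan(x²).
Test a specific point where both sides are defined: x = -π/4.
LHS = tan²(x) ≈ 1.0000
RHS = tan(x²) ≈ 0.7092
Since 1.0000 ≠ 0.7092, the equation fails at this point, so it cannot hold for every real x for which both sides are defined.
tan²(x) means (tan x)², squaring the output; tan(x²) squares the input. These are different functions.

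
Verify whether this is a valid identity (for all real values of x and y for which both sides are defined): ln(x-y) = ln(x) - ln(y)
No, this is NOT an identity.

Claim: ln(x-y) = ln(x) - ln(y).
Test a specific point where both sides are defined: x = 1, y = 1/2.
LHS = ln(x-y) ≈ -0.6931
RHS = ln(x) - ln(y) ≈ 0.6931
Since -0.6931 ≠ 0.6931, the equation fails at this point, so it cannot hold for all real values of x and y for which both sides are defined.
ln(x) - ln(y) = ln(x/y), not ln(x-y).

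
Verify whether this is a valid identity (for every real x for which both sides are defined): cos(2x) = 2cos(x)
Claim: cos(2x) = 2cos(x).
Test a specific point where both sides are defined: x = -π/2.
LHS = cos(2x) ≈ -1.0000
RHS = 2cos(x) ≈ 0.0000
Since -1.0000 ≠ 0.0000, the equation fails at this point, so it cannot hold for every real x for which both sides are defined.
The correct double-angle formula is cos(2x) = cos²x - sin²x.

Conclusion: No, this is NOT an identity.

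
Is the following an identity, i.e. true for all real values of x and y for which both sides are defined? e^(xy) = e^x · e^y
No, this is NOT an identity.

Claim: e^(xy) = e^x · e^y.
Test a specific point where both sides are defined: x = 1, y = 3/2.
LHS = e^(xy) ≈ 4.4817
RHS = e^x · e^y ≈ 12.1825
Since 4.4817 ≠ 12.1825, the equation fails at this point, so it cannot hold for all real values of x and y for which both sides are defined.
e^x · e^y = e^(x+y), not e^(xy).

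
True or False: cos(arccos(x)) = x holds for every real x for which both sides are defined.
True.

Claim: cos(arccos(x)) = x.
Reasoning: For -1 ≤ x ≤ 1 (where arccos is defined), arccos(x) is by definition an angle whose cosine equals x. Taking the cosine of that angle returns x. (Note the other order, arccos(cos x) = x, is NOT an identity.)
So the two sides agree for every real x for which both sides are defined.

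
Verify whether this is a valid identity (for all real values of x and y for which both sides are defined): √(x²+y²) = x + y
Claim: √(x²+y²) = x + y.
Test a specific point where both sides are defined: x = 3/2, y = 5.
LHS = √(x²+y²) ≈ 5.2202
RHS = x + y ≈ 6.5000
Since 5.2202 ≠ 6.5000, the equation fails at this point, so it cannot hold for all real values of x and y for which both sides are defined.
(x+y)² = x² + 2xy + y², not x² + y², so the square root does not split this way.

Conclusion: No, this is NOT an identity.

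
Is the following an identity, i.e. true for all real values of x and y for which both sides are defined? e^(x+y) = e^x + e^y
Claim: e^(x+y) = e^x + e^y.
Test a specific point where both sides are defined: x = 1, y = -3.
LHS = e^(x+y) ≈ 0.1353
RHS = e^x + e^y ≈ 2.7681
Since 0.1353 ≠ 2.7681, the equation fails at this point, so it cannot hold for all real values of x and y for which both sides are defined.
The correct rule is e^(x+y) = e^x · e^y (a product, not a sum).

Conclusion: No, this is NOT an identity.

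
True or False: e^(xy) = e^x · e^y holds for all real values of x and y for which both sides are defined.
False.

Claim: e^(xy) = e^x · e^y.
Test a specific point where both sides are defined: x = 2, y = -1.
LHS = e^(xy) ≈ 0.1353
RHS = e^x · e^y ≈ 2.7183
Since 0.1353 ≠ 2.7183, the equation fails at this point, so it cannot hold for all real values of x and y for which both sides are defined.
e^x · e^y = e^(x+y), not e^(xy).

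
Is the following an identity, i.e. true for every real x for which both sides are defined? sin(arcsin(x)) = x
Yes, this is an identity.

Claim: sin(arcsin(x)) = x.
Reasoning: For -1 ≤ x ≤ 1 (where arcsin is defined), arcsin(x) is by definition an angle whose sine equals x. Taking the sine of that angle returns x. (Note the other order, arcsin(sin x) = x, is NOT an identity.)
So the two sides agree for every real x for which both sides are defined.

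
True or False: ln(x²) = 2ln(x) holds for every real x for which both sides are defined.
True.

Claim: ln(x²) = 2ln(x).
Reasoning: The right side requires x > 0. For x > 0, x² = (e^(ln x))² = e^(2ln x), so ln(x²) = 2ln(x). (For x < 0 the right side is undefined, so those values are outside the claim.)
So the two sides agree for every real x for which both sides are defined.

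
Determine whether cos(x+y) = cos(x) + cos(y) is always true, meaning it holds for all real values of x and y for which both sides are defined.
Claim: cos(x+y) = cos(x) + cos(y).
Test a specific point where both sides are defined: x = 3π/4, y = π.
LHS = cos(x+y) ≈ 0.7071
RHS = cos(x) + cos(y) ≈ -1.7071
Since 0.7071 ≠ -1.7071, the equation fails at this point, so it cannot hold for all real values of x and y for which both sides are defined.
The correct expansion is cos(x+y) = cos(x)cos(y) - sin(x)sin(y); cosine is not additive.

Conclusion: No, this is NOT an identity.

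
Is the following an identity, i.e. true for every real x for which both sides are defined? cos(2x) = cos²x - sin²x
Yes, this is an identity.

Claim: cos(2x) = cos²x - sin²x.
Reasoning: Put y = x in the addition formula cos(x+y) = cos(x)cos(y) - sin(x)sin(y): cos(2x) = cos²x - sin²x.
So the two sides agree for every real x for which both sides are defined.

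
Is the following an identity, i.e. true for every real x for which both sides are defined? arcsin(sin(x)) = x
No, this is NOT an identity.

Claim: arcsin(sin(x)) = x.
Test a specific point where both sides are defined: x = π.
LHS = arcsin(sin(x)) ≈ 0.0000
RHS = x ≈ 3.1416
Since 0.0000 ≠ 3.1416, the equation fails at this point, so it cannot hold for every real x for which both sides are defined.
arcsin only returns values in [-π/2, π/2], so arcsin(sin(x)) = x holds only for x in that interval, not for all real x.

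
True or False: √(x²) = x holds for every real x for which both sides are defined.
Claim: √(x²) = x.
Test a specific point where both sides are defined: x = -2.
LHS = √(x²) ≈ 2.0000
RHS = x ≈ -2.0000
Since 2.0000 ≠ -2.0000, the equation fails at this point, so it cannot hold for every real x for which both sides are defined.
√(x²) = |x|, which differs from x whenever x < 0 (both sides are defined for every real x).

Conclusion: False.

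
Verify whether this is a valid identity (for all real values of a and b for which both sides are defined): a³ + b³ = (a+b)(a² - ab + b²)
Claim: a³ + b³ = (a+b)(a² - ab + b²).
Reasoning: Expand the right side: (a+b)(a² - ab + b²) = a³ - a²b + ab² + a²b - ab² + b³ = a³ + b³ (the middle terms cancel in pairs).
So the two sides agree for all real values of a and b for which both sides are defined.

Conclusion: Yes, this is an identity.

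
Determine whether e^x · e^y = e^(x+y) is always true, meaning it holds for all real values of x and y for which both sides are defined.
Yes, this is an identity.

Claim: e^x · e^y = e^(x+y).
Reasoning: This is the law of exponents for a common base: multiplying powers adds exponents. E.g. from the series, (Σ x^j/j!)(Σ y^k/k!) = Σ_m (Σ_{j+k=m} x^j y^k/(j!k!)) = Σ_m (x+y)^m/m! by the binomial theorem.
So the two sides agree for all real values of x and y for which both sides are defined.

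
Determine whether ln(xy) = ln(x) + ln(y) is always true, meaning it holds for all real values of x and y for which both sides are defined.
Yes, this is an identity.

Claim: ln(xy) = ln(x) + ln(y).
Reasoning: Both sides are simultaneously defined only when x, y > 0. Write x = e^p, y = e^q (p = ln x, q = ln y). Then xy = e^p · e^q = e^(p+q), so ln(xy) = p + q = ln(x) + ln(y).
So the two sides agree for all real values of x and y for which both sides are defined.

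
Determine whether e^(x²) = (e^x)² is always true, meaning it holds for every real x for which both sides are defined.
No, this is NOT an identity.

Claim: e^(x²) = (e^x)².
Test a specific point where both sides are defined: x = 3.
LHS = e^(x²) ≈ 8103.0839
RHS = (e^x)² ≈ 403.4288
Since 8103.0839 ≠ 403.4288, the equation fails at this point, so it cannot hold for every real x for which both sides are defined.
(e^x)² = e^(2x), and 2x ≠ x² in general.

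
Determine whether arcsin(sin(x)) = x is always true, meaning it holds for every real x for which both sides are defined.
No, this is NOT an identity.

Claim: arcsin(sin(x)) = x.
Test a specific point where both sides are defined: x = π.
LHS = arcsin(sin(x)) ≈ 0.0000
RHS = x ≈ 3.1416
Since 0.0000 ≠ 3.1416, the equation fails at this point, so it cannot hold for every real x for which both sides are defined.
arcsin only returns values in [-π/2, π/2], so arcsin(sin(x)) = x holds only for x in that interval, not for all real x.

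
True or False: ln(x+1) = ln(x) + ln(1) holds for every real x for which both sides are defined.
False.

Claim: ln(x+1) = ln(x) + ln(1).
Test a specific point where both sides are defined: x = 1.
LHS = ln(x+1) ≈ 0.6931
RHS = ln(x) + ln(1) ≈ 0.0000
Since 0.6931 ≠ 0.0000, the equation fails at this point, so it cannot hold for every real x for which both sides are defined.
ln(1) = 0, so the right side is just ln(x), which differs from ln(x+1).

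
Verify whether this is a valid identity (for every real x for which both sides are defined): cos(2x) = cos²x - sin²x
Claim: cos(2x) = cos²x - sin²x.
Reasoning: Put y = x in the addition formula cos(x+y) = cos(x)cos(y) - sin(x)sin(y): cos(2x) = cos²x - sin²x.
So the two sides agree for every real x for which both sides are defined.

Conclusion: Yes, this is an identity.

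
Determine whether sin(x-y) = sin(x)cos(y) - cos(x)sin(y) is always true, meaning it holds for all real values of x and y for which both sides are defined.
Claim: sin(x-y) = sin(x)cos(y) - cos(x)sin(y).
Reasoning: Replace y by -y in sin(x+y) = sin(x)cos(y) + cos(x)sin(y) and use cos(-y) = cos(y), sin(-y) = -sin(y): sin(x-y) = sin(x)cos(y) - cos(x)sin(y).
So the two sides agree for all real values of x and y for which both sides are defined.

Conclusion: Yes, this is an identity.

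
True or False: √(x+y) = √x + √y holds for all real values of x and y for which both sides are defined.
False.

Claim: √(x+y) = √x + √y.
Test a specific point where both sides are defined: x = 2, y = 3.
LHS = √(x+y) ≈ 2.2361
RHS = √x + √y ≈ 3.1463
Since 2.2361 ≠ 3.1463, the equation fails at this point, so it cannot hold for all real values of x and y for which both sides are defined.
Squaring the right side gives x + 2√(xy) + y, not x + y.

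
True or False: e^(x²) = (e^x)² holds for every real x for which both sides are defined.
False.

Claim: e^(x²) = (e^x)².
Test a specific point where both sides are defined: x = -3.
LHS = e^(x²) ≈ 8103.0839
RHS = (e^x)² ≈ 0.0025
Since 8103.0839 ≠ 0.0025, the equation fails at this point, so it cannot hold for every real x for which both sides are defined.
(e^x)² = e^(2x), and 2x ≠ x² in general.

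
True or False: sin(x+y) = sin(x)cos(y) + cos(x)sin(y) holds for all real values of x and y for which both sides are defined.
True.

Claim: sin(x+y) = sin(x)cos(y) + cos(x)sin(y).
Reasoning: By Euler's formula e^(i(x+y)) = e^(ix)·e^(iy) = (cos x + i·sin x)(cos y + i·sin y). The imaginary part of the left side is sin(x+y); the imaginary part of the product is sin(x)cos(y) + cos(x)sin(y).
So the two sides agree for all real values of x and y for which both sides are defined.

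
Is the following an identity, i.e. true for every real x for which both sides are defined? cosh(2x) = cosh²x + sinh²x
Yes, this is an identity.

Claim: cosh(2x) = cosh²x + sinh²x.
Reasoning: cosh²x = (e^(2x) + 2 + e^(-2x))/4 and sinh²x = (e^(2x) - 2 + e^(-2x))/4. Adding gives (2e^(2x) + 2e^(-2x))/4 = (e^(2x) + e^(-2x))/2 = cosh(2x).
So the two sides agree for every real x for which both sides are defined.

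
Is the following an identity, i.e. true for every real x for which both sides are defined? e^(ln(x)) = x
Claim: e^(ln(x)) = x.
Reasoning: For x > 0, ln(x) is by definition the exponent p such that e^p = x. Raising e to that exponent therefore returns x: e^(ln x) = x.
So the two sides agree for every real x for which both sides are defined.

Conclusion: Yes, this is an identity.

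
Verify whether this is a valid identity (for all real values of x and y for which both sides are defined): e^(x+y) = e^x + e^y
Claim: e^(x+y) = e^x + e^y.
Test a specific point where both sides are defined: x = 5, y = -1.
LHS = e^(x+y) ≈ 54.5982
RHS = e^x + e^y ≈ 148.7810
Since 54.5982 ≠ 148.7810, the equation fails at this point, so it cannot hold for all real values of x and y for which both sides are defined.
The correct rule is e^(x+y) = e^x · e^y (a product, not a sum).

Conclusion: No, this is NOT an identity.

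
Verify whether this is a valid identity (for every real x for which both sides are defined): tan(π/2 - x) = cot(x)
Claim: tan(π/2 - x) = cot(x).
Reasoning: tan(π/2 - x) = sin(π/2 - x)/cos(π/2 - x) = cos(x)/sin(x) = cot(x), using the cofunction identities sin(π/2 - x) = cos(x) and cos(π/2 - x) = sin(x).
So the two sides agree for every real x for which both sides are defined.

Conclusion: Yes, this is an identity.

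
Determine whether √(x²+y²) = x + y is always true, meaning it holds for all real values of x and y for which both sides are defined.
Claim: √(x²+y²) = x + y.
Test a specific point where both sides are defined: x = 5, y = 1.
LHS = √(x²+y²) ≈ 5.0990
RHS = x + y ≈ 6.0000
Since 5.0990 ≠ 6.0000, the equation fails at this point, so it cannot hold for all real values of x and y for which both sides are defined.
(x+y)² = x² + 2xy + y², not x² + y², so the square root does not split this way.

Conclusion: No, this is NOT an identity.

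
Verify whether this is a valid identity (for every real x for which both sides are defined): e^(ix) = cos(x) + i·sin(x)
Claim: e^(ix) = cos(x) + i·sin(x).
Reasoning: Euler's formula. Expand e^(ix) = Σ (ix)^k / k!. Since i² = -1, the even-k terms are Σ (-1)^m x^(2m)/(2m)! = cos(x) and the odd-k terms are i · Σ (-1)^m x^(2m+1)/(2m+1)! = i·sin(x).
So the two sides agree for every real x for which both sides are defined.

Conclusion: Yes, this is an identity.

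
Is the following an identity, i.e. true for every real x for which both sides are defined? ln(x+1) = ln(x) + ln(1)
No, this is NOT an identity.

Claim: ln(x+1) = ln(x) + ln(1).
Test a specific point where both sides are defined: x = 1.
LHS = ln(x+1) ≈ 0.6931
RHS = ln(x) + ln(1) ≈ 0.0000
Since 0.6931 ≠ 0.0000, the equation fails at this point, so it cannot hold for every real x for which both sides are defined.
ln(1) = 0, so the right side is just ln(x), which differs from ln(x+1).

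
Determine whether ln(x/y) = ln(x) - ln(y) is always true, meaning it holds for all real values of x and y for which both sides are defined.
Yes, this is an identity.

Claim: ln(x/y) = ln(x) - ln(y).
Reasoning: Both sides are simultaneously defined only when x, y > 0. Write x = e^p, y = e^q. Then x/y = e^(p-q), so ln(x/y) = p - q = ln(x) - ln(y).
So the two sides agree for all real values of x and y for which both sides are defined.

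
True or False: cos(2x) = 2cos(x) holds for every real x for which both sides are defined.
False.

Claim: cos(2x) = 2cos(x).
Test a specific point where both sides are defined: x = π/4.
LHS = cos(2x) ≈ 0.0000
RHS = 2cos(x) ≈ 1.4142
Since 0.0000 ≠ 1.4142, the equation fails at this point, so it cannot hold for every real x for which both sides are defined.
The correct double-angle formula is cos(2x) = cos²x - sin²x.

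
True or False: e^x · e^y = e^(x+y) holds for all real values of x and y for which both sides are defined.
Claim: e^x · e^y = e^(x+y).
Reasoning: This is the law of exponents for a common base: multiplying powers adds exponents. E.g. from the series, (Σ x^j/j!)(Σ y^k/k!) = Σ_m (Σ_{j+k=m} x^j y^k/(j!k!)) = Σ_m (x+y)^m/m! by the binomial theorem.
So the two sides agree for all real values of x and y for which both sides are defined.

Conclusion: True.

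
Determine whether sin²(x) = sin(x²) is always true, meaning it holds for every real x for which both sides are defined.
Claim: sin²(x) = sin(x²).
Test a specific point where both sides are defined: x = π/3.
LHS = sin²(x) ≈ 0.7500
RHS = sin(x²) ≈ 0.8897
Since 0.7500 ≠ 0.8897, the equation fails at this point, so it cannot hold for every real x for which both sides are defined.
sin²(x) means (sin x)², squaring the output; sin(x²) squares the input. These are different functions.

Conclusion: No, this is NOT an identity.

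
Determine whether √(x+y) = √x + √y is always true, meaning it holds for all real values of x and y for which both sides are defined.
Claim: √(x+y) = √x + √y.
Test a specific point where both sides are defined: x = 2, y = 3/2.
LHS = √(x+y) ≈ 1.8708
RHS = √x + √y ≈ 2.6390
Since 1.8708 ≠ 2.6390, the equation fails at this point, so it cannot hold for all real values of x and y for which both sides are defined.
Squaring the right side gives x + 2√(xy) + y, not x + y.

Conclusion: No, this is NOT an identity.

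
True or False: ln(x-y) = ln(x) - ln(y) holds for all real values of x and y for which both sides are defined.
False.

Claim: ln(x-y) = ln(x) - ln(y).
Test a specific point where both sides are defined: x = 3, y = 3/2.
LHS = ln(x-y) ≈ 0.4055
RHS = ln(x) - ln(y) ≈ 0.6931
Since 0.4055 ≠ 0.6931, the equation fails at this point, so it cannot hold for all real values of x and y for which both sides are defined.
ln(x) - ln(y) = ln(x/y), not ln(x-y).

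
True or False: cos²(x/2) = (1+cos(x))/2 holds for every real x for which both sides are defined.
True.

Claim: cos²(x/2) = (1+cos(x))/2.
Reasoning: Use cos(2θ) = 2cos²θ - 1 with θ = x/2: cos(x) = 2cos²(x/2) - 1. Solving for cos²(x/2) gives (1 + cos(x))/2.
So the two sides agree for every real x for which both sides are defined.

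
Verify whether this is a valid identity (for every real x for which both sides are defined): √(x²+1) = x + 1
No, this is NOT an identity.

Claim: √(x²+1) = x + 1.
Test a specific point where both sides are defined: x = 1.
LHS = √(x²+1) ≈ 1.4142
RHS = x + 1 ≈ 2.0000
Since 1.4142 ≠ 2.0000, the equation fails at this point, so it cannot hold for every real x for which both sides are defined.
(x+1)² = x² + 2x + 1 ≠ x² + 1 unless x = 0.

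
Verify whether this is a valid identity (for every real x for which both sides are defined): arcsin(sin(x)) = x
No, this is NOT an identity.

Claim: arcsin(sin(x)) = x.
Test a specific point where both sides are defined: x = 3π/4.
LHS = arcsin(sin(x)) ≈ 0.7854
RHS = x ≈ 2.3562
Since 0.7854 ≠ 2.3562, the equation fails at this point, so it cannot hold for every real x for which both sides are defined.
arcsin only returns values in [-π/2, π/2], so arcsin(sin(x)) = x holds only for x in that interval, not for all real x.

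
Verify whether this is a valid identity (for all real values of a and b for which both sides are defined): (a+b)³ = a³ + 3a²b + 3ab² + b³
Yes, this is an identity.

Claim: (a+b)³ = a³ + 3a²b + 3ab² + b³.
Reasoning: (a+b)³ = (a+b)(a+b)² = (a+b)(a² + 2ab + b²) = a³ + 2a²b + ab² + a²b + 2ab² + b³ = a³ + 3a²b + 3ab² + b³.
So the two sides agree for all real values of a and b for which both sides are defined.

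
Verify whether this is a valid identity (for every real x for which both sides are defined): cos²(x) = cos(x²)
Claim: cos²(x) = cos(x²).
Test a specific point where both sides are defined: x = 3π/4.
LHS = cos²(x) ≈ 0.5000
RHS = cos(x²) ≈ 0.7442
Since 0.5000 ≠ 0.7442, the equation fails at this point, so it cannot hold for every real x for which both sides are defined.
cos²(x) means (cos x)², squaring the output; cos(x²) squares the input. These are different functions.

Conclusion: No, this is NOT an identity.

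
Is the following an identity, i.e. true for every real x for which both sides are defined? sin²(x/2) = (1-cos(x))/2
Claim: sin²(x/2) = (1-cos(x))/2.
Reasoning: Use cos(2θ) = 1 - 2sin²θ with θ = x/2: cos(x) = 1 - 2sin²(x/2). Solving for sin²(x/2) gives (1 - cos(x))/2.
So the two sides agree for every real x for which both sides are defined.

Conclusion: Yes, this is an identity.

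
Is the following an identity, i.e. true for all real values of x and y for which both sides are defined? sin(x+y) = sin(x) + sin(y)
Claim: sin(x+y) = sin(x) + sin(y).
Test a specific point where both sides are defined: x = 2π/3, y = π/2.
LHS = sin(x+y) ≈ -0.5000
RHS = sin(x) + sin(y) ≈ 1.8660
Since -0.5000 ≠ 1.8660, the equation fails at this point, so it cannot hold for all real values of x and y for which both sides are defined.
The correct expansion is sin(x+y) = sin(x)cos(y) + cos(x)sin(y); sine is not additive.

Conclusion: No, this is NOT an identity.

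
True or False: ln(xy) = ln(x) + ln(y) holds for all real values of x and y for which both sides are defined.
True.

Claim: ln(xy) = ln(x) + ln(y).
Reasoning: Both sides are simultaneously defined only when x, y > 0. Write x = e^p, y = e^q (p = ln x, q = ln y). Then xy = e^p · e^q = e^(p+q), so ln(xy) = p + q = ln(x) + ln(y).
So the two sides agree for all real values of x and y for which both sides are defined.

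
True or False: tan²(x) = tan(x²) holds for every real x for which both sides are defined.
False.

Claim: tan²(x) = tan(x²).
Test a specific point where both sides are defined: x = π/6.
LHS = tan²(x) ≈ 0.3333
RHS = tan(x²) ≈ 0.2812
Since 0.3333 ≠ 0.2812, the equation fails at this point, so it cannot hold for every real x for which both sides are defined.
tan²(x) means (tan x)², squaring the output; tan(x²) squares the input. These are different functions.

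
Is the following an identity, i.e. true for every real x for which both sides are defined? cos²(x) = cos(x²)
No, this is NOT an identity.

Claim: cos²(x) = cos(x²).
Test a specific point where both sides are defined: x = -π/2.
LHS = cos²(x) ≈ 0.0000
RHS = cos(x²) ≈ -0.7812
Since 0.0000 ≠ -0.7812, the equation fails at this point, so it cannot hold for every real x for which both sides are defined.
cos²(x) means (cos x)², squaring the output; cos(x²) squares the input. These are different functions.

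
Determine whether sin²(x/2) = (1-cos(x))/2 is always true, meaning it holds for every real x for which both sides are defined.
Claim: sin²(x/2) = (1-cos(x))/2.
Reasoning: Use cos(2θ) = 1 - 2sin²θ with θ = x/2: cos(x) = 1 - 2sin²(x/2). Solving for sin²(x/2) gives (1 - cos(x))/2.
So the two sides agree for every real x for which both sides are defined.

Conclusion: Yes, this is an identity.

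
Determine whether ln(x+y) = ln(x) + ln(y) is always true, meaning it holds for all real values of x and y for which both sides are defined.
No, this is NOT an identity.

Claim: ln(x+y) = ln(x) + ln(y).
Test a specific point where both sides are defined: x = 5, y = 3.
LHS = ln(x+y) ≈ 2.0794
RHS = ln(x) + ln(y) ≈ 2.7081
Since 2.0794 ≠ 2.7081, the equation fails at this point, so it cannot hold for all real values of x and y for which both sides are defined.
ln(x) + ln(y) = ln(xy), not ln(x+y).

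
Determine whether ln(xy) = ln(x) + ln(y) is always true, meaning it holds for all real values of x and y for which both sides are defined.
Claim: ln(xy) = ln(x) + ln(y).
Reasoning: Both sides are simultaneously defined only when x, y > 0. Write x = e^p, y = e^q (p = ln x, q = ln y). Then xy = e^p · e^q = e^(p+q), so ln(xy) = p + q = ln(x) + ln(y).
So the two sides agree for all real values of x and y for which both sides are defined.

Conclusion: Yes, this is an identity.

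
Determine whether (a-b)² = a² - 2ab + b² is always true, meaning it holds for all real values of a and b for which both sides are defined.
Claim: (a-b)² = a² - 2ab + b².
Reasoning: Expand: (a-b)² = (a-b)(a-b) = a·a - a·b - b·a + b·b = a² - 2ab + b².
So the two sides agree for all real values of a and b for which both sides are defined.

Conclusion: Yes, this is an identity.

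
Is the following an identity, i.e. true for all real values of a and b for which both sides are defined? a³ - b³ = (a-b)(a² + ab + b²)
Yes, this is an identity.

Claim: a³ - b³ = (a-b)(a² + ab + b²).
Reasoning: Expand the right side: (a-b)(a² + ab + b²) = a³ + a²b + ab² - a²b - ab² - b³ = a³ - b³ (the middle terms cancel in pairs).
So the two sides agree for all real values of a and b for which both sides are defined.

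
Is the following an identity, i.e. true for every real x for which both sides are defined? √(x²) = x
Claim: √(x²) = x.
Test a specific point where both sides are defined: x = -2.
LHS = √(x²) ≈ 2.0000
RHS = x ≈ -2.0000
Since 2.0000 ≠ -2.0000, the equation fails at this point, so it cannot hold for every real x for which both sides are defined.
√(x²) = |x|, which differs from x whenever x < 0 (both sides are defined for every real x).

Conclusion: No, this is NOT an identity.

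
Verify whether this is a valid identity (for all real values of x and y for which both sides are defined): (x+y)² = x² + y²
Claim: (x+y)² = x² + y².
Test a specific point where both sides are defined: x = -3, y = 5.
LHS = (x+y)² ≈ 4.0000
RHS = x² + y² ≈ 34.0000
Since 4.0000 ≠ 34.0000, the equation fails at this point, so it cannot hold for all real values of x and y for which both sides are defined.
The correct expansion is (x+y)² = x² + 2xy + y²; the cross term 2xy is missing.

Conclusion: No, this is NOT an identity.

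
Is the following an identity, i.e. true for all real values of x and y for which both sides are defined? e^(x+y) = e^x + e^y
Claim: e^(x+y) = e^x + e^y.
Test a specific point where both sides are defined: x = 3/2, y = 3/2.
LHS = e^(x+y) ≈ 20.0855
RHS = e^x + e^y ≈ 8.9634
Since 20.0855 ≠ 8.9634, the equation fails at this point, so it cannot hold for all real values of x and y for which both sides are defined.
The correct rule is e^(x+y) = e^x · e^y (a product, not a sum).

Conclusion: No, this is NOT an identity.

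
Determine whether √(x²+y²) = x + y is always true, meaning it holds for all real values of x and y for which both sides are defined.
No, this is NOT an identity.

Claim: √(x²+y²) = x + y.
Test a specific point where both sides are defined: x = -2, y = 3/2.
LHS = √(x²+y²) ≈ 2.5000
RHS = x + y ≈ -0.5000
Since 2.5000 ≠ -0.5000, the equation fails at this point, so it cannot hold for all real values of x and y for which both sides are defined.
(x+y)² = x² + 2xy + y², not x² + y², so the square root does not split this way.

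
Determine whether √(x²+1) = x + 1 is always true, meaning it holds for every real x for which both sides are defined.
Claim: √(x²+1) = x + 1.
Test a specific point where both sides are defined: x = 1.
LHS = √(x²+1) ≈ 1.4142
RHS = x + 1 ≈ 2.0000
Since 1.4142 ≠ 2.0000, the equation fails at this point, so it cannot hold for every real x for which both sides are defined.
(x+1)² = x² + 2x + 1 ≠ x² + 1 unless x = 0.

Conclusion: No, this is NOT an identity.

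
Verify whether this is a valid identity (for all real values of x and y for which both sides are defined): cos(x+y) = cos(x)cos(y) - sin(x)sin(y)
Yes, this is an identity.

Claim: cos(x+y) = cos(x)cos(y) - sin(x)sin(y).
Reasoning: By Euler's formula e^(i(x+y)) = e^(ix)·e^(iy) = (cos x + i·sin x)(cos y + i·sin y). The real part of the left side is cos(x+y); the real part of the product is cos(x)cos(y) - sin(x)sin(y) (since i·i = -1).
So the two sides agree for all real values of x and y for which both sides are defined.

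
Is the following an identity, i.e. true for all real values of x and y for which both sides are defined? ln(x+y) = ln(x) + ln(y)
No, this is NOT an identity.

Claim: ln(x+y) = ln(x) + ln(y).
Test a specific point where both sides are defined: x = 5, y = 2.
LHS = ln(x+y) ≈ 1.9459
RHS = ln(x) + ln(y) ≈ 2.3026
Since 1.9459 ≠ 2.3026, the equation fails at this point, so it cannot hold for all real values of x and y for which both sides are defined.
ln(x) + ln(y) = ln(xy), not ln(x+y).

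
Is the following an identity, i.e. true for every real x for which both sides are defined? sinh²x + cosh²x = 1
No, this is NOT an identity.

Claim: sinh²x + cosh²x = 1.
Test a specific point where both sides are defined: x = 1/2.
LHS = sinh²x + cosh²x ≈ 1.5431
RHS = 1 ≈ 1.0000
Since 1.5431 ≠ 1.0000, the equation fails at this point, so it cannot hold for every real x for which both sides are defined.
The correct hyperbolic identity is cosh²x - sinh²x = 1 (a difference); the sum sinh²x + cosh²x equals cosh(2x).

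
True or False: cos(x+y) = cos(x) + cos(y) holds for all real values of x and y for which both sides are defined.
False.

Claim: cos(x+y) = cos(x) + cos(y).
Test a specific point where both sides are defined: x = π/2, y = 2π/3.
LHS = cos(x+y) ≈ -0.8660
RHS = cos(x) + cos(y) ≈ -0.5000
Since -0.8660 ≠ -0.5000, the equation fails at this point, so it cannot hold for all real values of x and y for which both sides are defined.
The correct expansion is cos(x+y) = cos(x)cos(y) - sin(x)sin(y); cosine is not additive.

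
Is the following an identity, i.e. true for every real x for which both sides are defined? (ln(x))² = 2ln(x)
No, this is NOT an identity.

Claim: (ln(x))² = 2ln(x).
Test a specific point where both sides are defined: x = 4.
LHS = (ln(x))² ≈ 1.9218
RHS = 2ln(x) ≈ 2.7726
Since 1.9218 ≠ 2.7726, the equation fails at this point, so it cannot hold for every real x for which both sides are defined.
2ln(x) equals ln(x²), which is not the same as (ln x)².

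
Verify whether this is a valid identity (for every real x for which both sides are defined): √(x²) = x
No, this is NOT an identity.

Claim: √(x²) = x.
Test a specific point where both sides are defined: x = -2.
LHS = √(x²) ≈ 2.0000
RHS = x ≈ -2.0000
Since 2.0000 ≠ -2.0000, the equation fails at this point, so it cannot hold for every real x for which both sides are defined.
√(x²) = |x|, which differs from x whenever x < 0 (both sides are defined for every real x).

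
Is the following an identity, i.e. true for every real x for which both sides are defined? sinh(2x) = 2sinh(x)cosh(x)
Claim: sinh(2x) = 2sinh(x)cosh(x).
Reasoning: 2sinh(x)cosh(x) = 2 · (e^x - e^-x)/2 · (e^x + e^-x)/2 = (e^(2x) - e^(-2x))/2 = sinh(2x).
So the two sides agree for every real x for which both sides are defined.

Conclusion: Yes, this is an identity.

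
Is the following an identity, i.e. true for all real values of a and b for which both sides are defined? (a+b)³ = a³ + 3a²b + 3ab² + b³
Yes, this is an identity.

Claim: (a+b)³ = a³ + 3a²b + 3ab² + b³.
Reasoning: (a+b)³ = (a+b)(a+b)² = (a+b)(a² + 2ab + b²) = a³ + 2a²b + ab² + a²b + 2ab² + b³ = a³ + 3a²b + 3ab² + b³.
So the two sides agree for all real values of a and b for which both sides are defined.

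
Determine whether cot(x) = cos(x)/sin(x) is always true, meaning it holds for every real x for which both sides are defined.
Yes, this is an identity.

Claim: cot(x) = cos(x)/sin(x).
Reasoning: cot(x) is defined as 1/tan(x) = 1/(sin(x)/cos(x)) = cos(x)/sin(x), wherever sin(x) ≠ 0.
So the two sides agree for every real x for which both sides are defined.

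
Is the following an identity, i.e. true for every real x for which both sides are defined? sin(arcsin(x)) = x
Yes, this is an identity.

Claim: sin(arcsin(x)) = x.
Reasoning: For -1 ≤ x ≤ 1 (where arcsin is defined), arcsin(x) is by definition an angle whose sine equals x. Taking the sine of that angle returns x. (Note the other order, arcsin(sin x) = x, is NOT an identity.)
So the two sides agree for every real x for which both sides are defined.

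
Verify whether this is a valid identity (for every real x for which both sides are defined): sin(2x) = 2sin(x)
No, this is NOT an identity.

Claim: sin(2x) = 2sin(x).
Test a specific point where both sides are defined: x = π/6.
LHS = sin(2x) ≈ 0.8660
RHS = 2sin(x) ≈ 1.0000
Since 0.8660 ≠ 1.0000, the equation fails at this point, so it cannot hold for every real x for which both sides are defined.
The correct double-angle formula is sin(2x) = 2sin(x)cos(x).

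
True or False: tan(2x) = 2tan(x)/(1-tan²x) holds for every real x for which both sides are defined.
True.

Claim: tan(2x) = 2tan(x)/(1-tan²x).
Reasoning: tan(2x) = sin(2x)/cos(2x) = 2sin(x)cos(x) / (cos²x - sin²x). Divide numerator and denominator by cos²x: 2tan(x) / (1 - tan²x).
So the two sides agree for every real x for which both sides are defined.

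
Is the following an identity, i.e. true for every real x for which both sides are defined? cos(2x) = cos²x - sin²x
Yes, this is an identity.

Claim: cos(2x) = cos²x - sin²x.
Reasoning: Put y = x in the addition formula cos(x+y) = cos(x)cos(y) - sin(x)sin(y): cos(2x) = cos²x - sin²x.
So the two sides agree for every real x for which both sides are defined.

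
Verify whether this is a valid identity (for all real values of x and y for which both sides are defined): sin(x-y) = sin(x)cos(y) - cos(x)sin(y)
Claim: sin(x-y) = sin(x)cos(y) - cos(x)sin(y).
Reasoning: Replace y by -y in sin(x+y) = sin(x)cos(y) + cos(x)sin(y) and use cos(-y) = cos(y), sin(-y) = -sin(y): sin(x-y) = sin(x)cos(y) - cos(x)sin(y).
So the two sides agree for all real values of x and y for which both sides are defined.

Conclusion: Yes, this is an identity.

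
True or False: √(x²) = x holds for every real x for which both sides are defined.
False.

Claim: √(x²) = x.
Test a specific point where both sides are defined: x = -2.
LHS = √(x²) ≈ 2.0000
RHS = x ≈ -2.0000
Since 2.0000 ≠ -2.0000, the equation fails at this point, so it cannot hold for every real x for which both sides are defined.
√(x²) = |x|, which differs from x whenever x < 0 (both sides are defined for every real x).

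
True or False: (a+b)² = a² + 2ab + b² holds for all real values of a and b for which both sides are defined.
Claim: (a+b)² = a² + 2ab + b².
Reasoning: Expand: (a+b)² = (a+b)(a+b) = a·a + a·b + b·a + b·b = a² + 2ab + b².
So the two sides agree for all real values of a and b for which both sides are defined.

Conclusion: True.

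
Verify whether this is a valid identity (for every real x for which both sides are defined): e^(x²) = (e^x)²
Claim: e^(x²) = (e^x)².
Test a specific point where both sides are defined: x = 1/2.
LHS = e^(x²) ≈ 1.2840
RHS = (e^x)² ≈ 2.7183
Since 1.2840 ≠ 2.7183, the equation fails at this point, so it cannot hold for every real x for which both sides are defined.
(e^x)² = e^(2x), and 2x ≠ x² in general.

Conclusion: No, this is NOT an identity.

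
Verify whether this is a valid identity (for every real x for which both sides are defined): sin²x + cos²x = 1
Claim: sin²x + cos²x = 1.
Reasoning: The point (cos x, sin x) lies on the unit circle X² + Y² = 1, so cos²x + sin²x = 1 for every real x.
So the two sides agree for every real x for which both sides are defined.

Conclusion: Yes, this is an identity.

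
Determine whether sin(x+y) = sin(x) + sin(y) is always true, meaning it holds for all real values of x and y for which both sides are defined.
No, this is NOT an identity.

Claim: sin(x+y) = sin(x) + sin(y).
Test a specific point where both sides are defined: x = -π/3, y = π/6.
LHS = sin(x+y) ≈ -0.5000
RHS = sin(x) + sin(y) ≈ -0.3660
Since -0.5000 ≠ -0.3660, the equation fails at this point, so it cannot hold for all real values of x and y for which both sides are defined.
The correct expansion is sin(x+y) = sin(x)cos(y) + cos(x)sin(y); sine is not additive.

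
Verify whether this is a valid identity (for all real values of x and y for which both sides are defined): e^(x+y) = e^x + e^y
Claim: e^(x+y) = e^x + e^y.
Test a specific point where both sides are defined: x = 4, y = -1.
LHS = e^(x+y) ≈ 20.0855
RHS = e^x + e^y ≈ 54.9660
Since 20.0855 ≠ 54.9660, the equation fails at this point, so it cannot hold for all real values of x and y for which both sides are defined.
The correct rule is e^(x+y) = e^x · e^y (a product, not a sum).

Conclusion: No, this is NOT an identity.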